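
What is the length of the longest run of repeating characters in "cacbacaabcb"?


Input: "cacbacaabcb"
Scanning for longest run:
  Position 1 ('a'): new char, reset run to 1
  Position 2 ('c'): new char, reset run to 1
  Position 3 ('b'): new char, reset run to 1
  Position 4 ('a'): new char, reset run to 1
  Position 5 ('c'): new char, reset run to 1
  Position 6 ('a'): new char, reset run to 1
  Position 7 ('a'): continues run of 'a', length=2
  Position 8 ('b'): new char, reset run to 1
  Position 9 ('c'): new char, reset run to 1
  Position 10 ('b'): new char, reset run to 1
Longest run: 'a' with length 2

2


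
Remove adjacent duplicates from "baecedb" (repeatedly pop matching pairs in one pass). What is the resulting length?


Input: baecedb
Stack-based adjacent duplicate removal:
  Read 'b': push. Stack: b
  Read 'a': push. Stack: ba
  Read 'e': push. Stack: bae
  Read 'c': push. Stack: baec
  Read 'e': push. Stack: baece
  Read 'd': push. Stack: baeced
  Read 'b': push. Stack: baecedb
Final stack: "baecedb" (length 7)

7


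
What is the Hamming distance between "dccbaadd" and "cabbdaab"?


Comparing "dccbaadd" and "cabbdaab" position by position:
  Position 0: 'd' vs 'c' => differ
  Position 1: 'c' vs 'a' => differ
  Position 2: 'c' vs 'b' => differ
  Position 3: 'b' vs 'b' => same
  Position 4: 'a' vs 'd' => differ
  Position 5: 'a' vs 'a' => same
  Position 6: 'd' vs 'a' => differ
  Position 7: 'd' vs 'b' => differ
Total differences (Hamming distance): 6

6


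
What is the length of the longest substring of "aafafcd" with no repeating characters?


Input: "aafafcd"
Sliding window (track last position of each char):
  Position 0 ('a'): window [0,0] length 1 -- new best
  Position 1 ('a'): repeat (last at 0), move window start to 1
  Position 1 ('a'): window [1,1] length 1
  Position 2 ('f'): window [1,2] length 2 -- new best
  Position 3 ('a'): repeat (last at 1), move window start to 2
  Position 3 ('a'): window [2,3] length 2
  Position 4 ('f'): repeat (last at 2), move window start to 3
  Position 4 ('f'): window [3,4] length 2
  Position 5 ('c'): window [3,5] length 3 -- new best
  Position 6 ('d'): window [3,6] length 4 -- new best
Longest substring with no repeats: "afcd" with length 4

4


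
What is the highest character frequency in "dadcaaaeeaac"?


Input: dadcaaaeeaac
Character counts:
  'a': 6
  'c': 2
  'd': 2
  'e': 2
Maximum frequency: 6

6


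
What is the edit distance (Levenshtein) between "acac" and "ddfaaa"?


Computing edit distance: "acac" -> "ddfaaa"
DP table:
           d    d    f    a    a    a
      0    1    2    3    4    5    6
  a   1    1    2    3    3    4    5
  c   2    2    2    3    4    4    5
  a   3    3    3    3    3    4    4
  c   4    4    4    4    4    4    5
Edit distance = dp[4][6] = 5

5


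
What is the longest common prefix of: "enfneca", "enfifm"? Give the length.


Words: enfneca, enfifm
  Position 0: all 'e' => match
  Position 1: all 'n' => match
  Position 2: all 'f' => match
  Position 3: ('n', 'i') => mismatch, stop
LCP = "enf" (length 3)

3


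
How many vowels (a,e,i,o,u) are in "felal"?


Input: felal
Checking each character:
  'f' at position 0: consonant
  'e' at position 1: vowel (running total: 1)
  'l' at position 2: consonant
  'a' at position 3: vowel (running total: 2)
  'l' at position 4: consonant
Total vowels: 2

2


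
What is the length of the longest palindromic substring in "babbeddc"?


Input: "babbeddc"
Checking substrings for palindromes:
  [0:3] "bab" (len 3) => palindrome
  [2:4] "bb" (len 2) => palindrome
  [5:7] "dd" (len 2) => palindrome
Longest palindromic substring: "bab" with length 3

3


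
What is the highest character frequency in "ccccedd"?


Input: ccccedd
Character counts:
  'c': 4
  'd': 2
  'e': 1
Maximum frequency: 4

4


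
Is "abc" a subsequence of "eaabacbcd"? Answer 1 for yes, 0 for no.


Check if "abc" is a subsequence of "eaabacbcd"
Greedy scan:
  Position 0 ('e'): no match needed
  Position 1 ('a'): matches sub[0] = 'a'
  Position 2 ('a'): no match needed
  Position 3 ('b'): matches sub[1] = 'b'
  Position 4 ('a'): no match needed
  Position 5 ('c'): matches sub[2] = 'c'
  Position 6 ('b'): no match needed
  Position 7 ('c'): no match needed
  Position 8 ('d'): no match needed
All 3 characters matched => is a subsequence

1


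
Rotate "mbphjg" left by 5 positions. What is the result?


Input: "mbphjg", rotate left by 5
First 5 characters: "mbphj"
Remaining characters: "g"
Concatenate remaining + first: "g" + "mbphj" = "gmbphj"

gmbphj


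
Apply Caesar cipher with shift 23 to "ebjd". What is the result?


Caesar cipher: shift "ebjd" by 23
  'e' (pos 4) + 23 = pos 1 = 'b'
  'b' (pos 1) + 23 = pos 24 = 'y'
  'j' (pos 9) + 23 = pos 6 = 'g'
  'd' (pos 3) + 23 = pos 0 = 'a'
Result: byga

byga


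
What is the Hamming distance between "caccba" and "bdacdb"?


Comparing "caccba" and "bdacdb" position by position:
  Position 0: 'c' vs 'b' => differ
  Position 1: 'a' vs 'd' => differ
  Position 2: 'c' vs 'a' => differ
  Position 3: 'c' vs 'c' => same
  Position 4: 'b' vs 'd' => differ
  Position 5: 'a' vs 'b' => differ
Total differences (Hamming distance): 5

5


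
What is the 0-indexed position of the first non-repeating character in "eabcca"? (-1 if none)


Input: eabcca
Character frequencies:
  'a': 2
  'b': 1
  'c': 2
  'e': 1
Scanning left to right for freq == 1:
  Position 0 ('e'): unique! => answer = 0

0


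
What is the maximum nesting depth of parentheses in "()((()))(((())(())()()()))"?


Input: "()((()))(((())(())()()()))"
Tracking depth:
  Position 0 '(': depth becomes 1
  Position 1 ')': depth becomes 0
  Position 2 '(': depth becomes 1
  Position 3 '(': depth becomes 2
  Position 4 '(': depth becomes 3
  Position 5 ')': depth becomes 2
  Position 6 ')': depth becomes 1
  Position 7 ')': depth becomes 0
  Position 8 '(': depth becomes 1
  Position 9 '(': depth becomes 2
  Position 10 '(': depth becomes 3
  Position 11 '(': depth becomes 4
  Position 12 ')': depth becomes 3
  Position 13 ')': depth becomes 2
  Position 14 '(': depth becomes 3
  Position 15 '(': depth becomes 4
  Position 16 ')': depth becomes 3
  Position 17 ')': depth becomes 2
  Position 18 '(': depth becomes 3
  Position 19 ')': depth becomes 2
  Position 20 '(': depth becomes 3
  Position 21 ')': depth becomes 2
  Position 22 '(': depth becomes 3
  Position 23 ')': depth becomes 2
  Position 24 ')': depth becomes 1
  Position 25 ')': depth becomes 0
Maximum depth reached: 4

4


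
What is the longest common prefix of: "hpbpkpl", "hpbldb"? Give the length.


Words: hpbpkpl, hpbldb
  Position 0: all 'h' => match
  Position 1: all 'p' => match
  Position 2: all 'b' => match
  Position 3: ('p', 'l') => mismatch, stop
LCP = "hpb" (length 3)

3


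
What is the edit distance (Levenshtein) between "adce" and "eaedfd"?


Computing edit distance: "adce" -> "eaedfd"
DP table:
           e    a    e    d    f    d
      0    1    2    3    4    5    6
  a   1    1    1    2    3    4    5
  d   2    2    2    2    2    3    4
  c   3    3    3    3    3    3    4
  e   4    3    4    3    4    4    4
Edit distance = dp[4][6] = 4

4


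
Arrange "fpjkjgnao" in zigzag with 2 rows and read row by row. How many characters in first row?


Zigzag "fpjkjgnao" into 2 rows:
Placing characters:
  'f' => row 0
  'p' => row 1
  'j' => row 0
  'k' => row 1
  'j' => row 0
  'g' => row 1
  'n' => row 0
  'a' => row 1
  'o' => row 0
Rows:
  Row 0: "fjjno"
  Row 1: "pkga"
First row length: 5

5


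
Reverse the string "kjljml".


Input: kjljml
Reading characters right to left:
  Position 5: 'l'
  Position 4: 'm'
  Position 3: 'j'
  Position 2: 'l'
  Position 1: 'j'
  Position 0: 'k'
Reversed: lmjljk

lmjljk


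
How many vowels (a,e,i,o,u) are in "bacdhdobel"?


Input: bacdhdobel
Checking each character:
  'b' at position 0: consonant
  'a' at position 1: vowel (running total: 1)
  'c' at position 2: consonant
  'd' at position 3: consonant
  'h' at position 4: consonant
  'd' at position 5: consonant
  'o' at position 6: vowel (running total: 2)
  'b' at position 7: consonant
  'e' at position 8: vowel (running total: 3)
  'l' at position 9: consonant
Total vowels: 3

3


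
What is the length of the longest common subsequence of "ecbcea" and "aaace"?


LCS of "ecbcea" and "aaace"
DP table:
           a    a    a    c    e
      0    0    0    0    0    0
  e   0    0    0    0    0    1
  c   0    0    0    0    1    1
  b   0    0    0    0    1    1
  c   0    0    0    0    1    1
  e   0    0    0    0    1    2
  a   0    1    1    1    1    2
LCS length = dp[6][5] = 2

2


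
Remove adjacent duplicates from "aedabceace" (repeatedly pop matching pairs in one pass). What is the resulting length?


Input: aedabceace
Stack-based adjacent duplicate removal:
  Read 'a': push. Stack: a
  Read 'e': push. Stack: ae
  Read 'd': push. Stack: aed
  Read 'a': push. Stack: aeda
  Read 'b': push. Stack: aedab
  Read 'c': push. Stack: aedabc
  Read 'e': push. Stack: aedabce
  Read 'a': push. Stack: aedabcea
  Read 'c': push. Stack: aedabceac
  Read 'e': push. Stack: aedabceace
Final stack: "aedabceace" (length 10)

10


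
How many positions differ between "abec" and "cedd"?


Comparing "abec" and "cedd" position by position:
  Position 0: 'a' vs 'c' => DIFFER
  Position 1: 'b' vs 'e' => DIFFER
  Position 2: 'e' vs 'd' => DIFFER
  Position 3: 'c' vs 'd' => DIFFER
Positions that differ: 4

4


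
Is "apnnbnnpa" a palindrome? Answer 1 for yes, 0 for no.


Input: apnnbnnpa
Reversed: apnnbnnpa
  Compare pos 0 ('a') with pos 8 ('a'): match
  Compare pos 1 ('p') with pos 7 ('p'): match
  Compare pos 2 ('n') with pos 6 ('n'): match
  Compare pos 3 ('n') with pos 5 ('n'): match
Result: palindrome

1


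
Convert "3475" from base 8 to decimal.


Input: "3475" in base 8
Positional expansion:
  Digit '3' (value 3) x 8^3 = 1536
  Digit '4' (value 4) x 8^2 = 256
  Digit '7' (value 7) x 8^1 = 56
  Digit '5' (value 5) x 8^0 = 5
Sum = 1853

1853


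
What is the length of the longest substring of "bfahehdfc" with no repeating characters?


Input: "bfahehdfc"
Sliding window (track last position of each char):
  Position 0 ('b'): window [0,0] length 1 -- new best
  Position 1 ('f'): window [0,1] length 2 -- new best
  Position 2 ('a'): window [0,2] length 3 -- new best
  Position 3 ('h'): window [0,3] length 4 -- new best
  Position 4 ('e'): window [0,4] length 5 -- new best
  Position 5 ('h'): repeat (last at 3), move window start to 4
  Position 5 ('h'): window [4,5] length 2
  Position 6 ('d'): window [4,6] length 3
  Position 7 ('f'): window [4,7] length 4
  Position 8 ('c'): window [4,8] length 5
Longest substring with no repeats: "bfahe" with length 5

5


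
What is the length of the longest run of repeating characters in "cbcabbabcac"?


Input: "cbcabbabcac"
Scanning for longest run:
  Position 1 ('b'): new char, reset run to 1
  Position 2 ('c'): new char, reset run to 1
  Position 3 ('a'): new char, reset run to 1
  Position 4 ('b'): new char, reset run to 1
  Position 5 ('b'): continues run of 'b', length=2
  Position 6 ('a'): new char, reset run to 1
  Position 7 ('b'): new char, reset run to 1
  Position 8 ('c'): new char, reset run to 1
  Position 9 ('a'): new char, reset run to 1
  Position 10 ('c'): new char, reset run to 1
Longest run: 'b' with length 2

2


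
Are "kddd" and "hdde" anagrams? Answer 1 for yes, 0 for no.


Strings: "kddd", "hdde"
Sorted first:  dddk
Sorted second: ddeh
Differ at position 2: 'd' vs 'e' => not anagrams

0


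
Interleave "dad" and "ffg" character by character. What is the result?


Interleaving "dad" and "ffg":
  Position 0: 'd' from first, 'f' from second => "df"
  Position 1: 'a' from first, 'f' from second => "af"
  Position 2: 'd' from first, 'g' from second => "dg"
Result: dfafdg

dfafdg


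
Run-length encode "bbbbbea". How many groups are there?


Input: bbbbbea
Scanning for consecutive runs:
  Group 1: 'b' x 5 (positions 0-4)
  Group 2: 'e' x 1 (positions 5-5)
  Group 3: 'a' x 1 (positions 6-6)
Total groups: 3

3


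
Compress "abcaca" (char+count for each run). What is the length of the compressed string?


Input: abcaca
Runs:
  'a' x 1 => "a1"
  'b' x 1 => "b1"
  'c' x 1 => "c1"
  'a' x 1 => "a1"
  'c' x 1 => "c1"
  'a' x 1 => "a1"
Compressed: "a1b1c1a1c1a1"
Compressed length: 12

12


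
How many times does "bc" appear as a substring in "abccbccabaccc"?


Searching for "bc" in "abccbccabaccc"
Scanning each position:
  Position 0: "ab" => no
  Position 1: "bc" => MATCH
  Position 2: "cc" => no
  Position 3: "cb" => no
  Position 4: "bc" => MATCH
  Position 5: "cc" => no
  Position 6: "ca" => no
  Position 7: "ab" => no
  Position 8: "ba" => no
  Position 9: "ac" => no
  Position 10: "cc" => no
  Position 11: "cc" => no
Total occurrences: 2

2


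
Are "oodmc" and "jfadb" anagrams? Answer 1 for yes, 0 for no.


Strings: "oodmc", "jfadb"
Sorted first:  cdmoo
Sorted second: abdfj
Differ at position 0: 'c' vs 'a' => not anagrams

0


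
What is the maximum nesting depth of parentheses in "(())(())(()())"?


Input: "(())(())(()())"
Tracking depth:
  Position 0 '(': depth becomes 1
  Position 1 '(': depth becomes 2
  Position 2 ')': depth becomes 1
  Position 3 ')': depth becomes 0
  Position 4 '(': depth becomes 1
  Position 5 '(': depth becomes 2
  Position 6 ')': depth becomes 1
  Position 7 ')': depth becomes 0
  Position 8 '(': depth becomes 1
  Position 9 '(': depth becomes 2
  Position 10 ')': depth becomes 1
  Position 11 '(': depth becomes 2
  Position 12 ')': depth becomes 1
  Position 13 ')': depth becomes 0
Maximum depth reached: 2

2


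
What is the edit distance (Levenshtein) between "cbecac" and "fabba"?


Computing edit distance: "cbecac" -> "fabba"
DP table:
           f    a    b    b    a
      0    1    2    3    4    5
  c   1    1    2    3    4    5
  b   2    2    2    2    3    4
  e   3    3    3    3    3    4
  c   4    4    4    4    4    4
  a   5    5    4    5    5    4
  c   6    6    5    5    6    5
Edit distance = dp[6][5] = 5

5


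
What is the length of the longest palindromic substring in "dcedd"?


Input: "dcedd"
Checking substrings for palindromes:
  [3:5] "dd" (len 2) => palindrome
Longest palindromic substring: "dd" with length 2

2


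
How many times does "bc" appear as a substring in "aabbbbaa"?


Searching for "bc" in "aabbbbaa"
Scanning each position:
  Position 0: "aa" => no
  Position 1: "ab" => no
  Position 2: "bb" => no
  Position 3: "bb" => no
  Position 4: "bb" => no
  Position 5: "ba" => no
  Position 6: "aa" => no
Total occurrences: 0

0


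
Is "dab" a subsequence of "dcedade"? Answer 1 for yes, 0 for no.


Check if "dab" is a subsequence of "dcedade"
Greedy scan:
  Position 0 ('d'): matches sub[0] = 'd'
  Position 1 ('c'): no match needed
  Position 2 ('e'): no match needed
  Position 3 ('d'): no match needed
  Position 4 ('a'): matches sub[1] = 'a'
  Position 5 ('d'): no match needed
  Position 6 ('e'): no match needed
Only matched 2/3 characters => not a subsequence

0


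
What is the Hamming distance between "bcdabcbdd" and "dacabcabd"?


Comparing "bcdabcbdd" and "dacabcabd" position by position:
  Position 0: 'b' vs 'd' => differ
  Position 1: 'c' vs 'a' => differ
  Position 2: 'd' vs 'c' => differ
  Position 3: 'a' vs 'a' => same
  Position 4: 'b' vs 'b' => same
  Position 5: 'c' vs 'c' => same
  Position 6: 'b' vs 'a' => differ
  Position 7: 'd' vs 'b' => differ
  Position 8: 'd' vs 'd' => same
Total differences (Hamming distance): 5

5


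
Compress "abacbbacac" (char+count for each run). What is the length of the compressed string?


Input: abacbbacac
Runs:
  'a' x 1 => "a1"
  'b' x 1 => "b1"
  'a' x 1 => "a1"
  'c' x 1 => "c1"
  'b' x 2 => "b2"
  'a' x 1 => "a1"
  'c' x 1 => "c1"
  'a' x 1 => "a1"
  'c' x 1 => "c1"
Compressed: "a1b1a1c1b2a1c1a1c1"
Compressed length: 18

18


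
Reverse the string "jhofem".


Input: jhofem
Reading characters right to left:
  Position 5: 'm'
  Position 4: 'e'
  Position 3: 'f'
  Position 2: 'o'
  Position 1: 'h'
  Position 0: 'j'
Reversed: mefohj

mefohj


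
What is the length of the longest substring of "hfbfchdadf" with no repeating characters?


Input: "hfbfchdadf"
Sliding window (track last position of each char):
  Position 0 ('h'): window [0,0] length 1 -- new best
  Position 1 ('f'): window [0,1] length 2 -- new best
  Position 2 ('b'): window [0,2] length 3 -- new best
  Position 3 ('f'): repeat (last at 1), move window start to 2
  Position 3 ('f'): window [2,3] length 2
  Position 4 ('c'): window [2,4] length 3
  Position 5 ('h'): window [2,5] length 4 -- new best
  Position 6 ('d'): window [2,6] length 5 -- new best
  Position 7 ('a'): window [2,7] length 6 -- new best
  Position 8 ('d'): repeat (last at 6), move window start to 7
  Position 8 ('d'): window [7,8] length 2
  Position 9 ('f'): window [7,9] length 3
Longest substring with no repeats: "bfchda" with length 6

6


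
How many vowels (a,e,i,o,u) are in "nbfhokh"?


Input: nbfhokh
Checking each character:
  'n' at position 0: consonant
  'b' at position 1: consonant
  'f' at position 2: consonant
  'h' at position 3: consonant
  'o' at position 4: vowel (running total: 1)
  'k' at position 5: consonant
  'h' at position 6: consonant
Total vowels: 1

1


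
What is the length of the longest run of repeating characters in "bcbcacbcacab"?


Input: "bcbcacbcacab"
Scanning for longest run:
  Position 1 ('c'): new char, reset run to 1
  Position 2 ('b'): new char, reset run to 1
  Position 3 ('c'): new char, reset run to 1
  Position 4 ('a'): new char, reset run to 1
  Position 5 ('c'): new char, reset run to 1
  Position 6 ('b'): new char, reset run to 1
  Position 7 ('c'): new char, reset run to 1
  Position 8 ('a'): new char, reset run to 1
  Position 9 ('c'): new char, reset run to 1
  Position 10 ('a'): new char, reset run to 1
  Position 11 ('b'): new char, reset run to 1
Longest run: 'b' with length 1

1


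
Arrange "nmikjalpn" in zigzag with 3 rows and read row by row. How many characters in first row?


Zigzag "nmikjalpn" into 3 rows:
Placing characters:
  'n' => row 0
  'm' => row 1
  'i' => row 2
  'k' => row 1
  'j' => row 0
  'a' => row 1
  'l' => row 2
  'p' => row 1
  'n' => row 0
Rows:
  Row 0: "njn"
  Row 1: "mkap"
  Row 2: "il"
First row length: 3

3


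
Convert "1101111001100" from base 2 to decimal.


Input: "1101111001100" in base 2
Positional expansion:
  Digit '1' (value 1) x 2^12 = 4096
  Digit '1' (value 1) x 2^11 = 2048
  Digit '0' (value 0) x 2^10 = 0
  Digit '1' (value 1) x 2^9 = 512
  Digit '1' (value 1) x 2^8 = 256
  Digit '1' (value 1) x 2^7 = 128
  Digit '1' (value 1) x 2^6 = 64
  Digit '0' (value 0) x 2^5 = 0
  Digit '0' (value 0) x 2^4 = 0
  Digit '1' (value 1) x 2^3 = 8
  Digit '1' (value 1) x 2^2 = 4
  Digit '0' (value 0) x 2^1 = 0
  Digit '0' (value 0) x 2^0 = 0
Sum = 7116

7116


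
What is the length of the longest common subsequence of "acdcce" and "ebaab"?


LCS of "acdcce" and "ebaab"
DP table:
           e    b    a    a    b
      0    0    0    0    0    0
  a   0    0    0    1    1    1
  c   0    0    0    1    1    1
  d   0    0    0    1    1    1
  c   0    0    0    1    1    1
  c   0    0    0    1    1    1
  e   0    1    1    1    1    1
LCS length = dp[6][5] = 1

1


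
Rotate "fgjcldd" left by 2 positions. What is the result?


Input: "fgjcldd", rotate left by 2
First 2 characters: "fg"
Remaining characters: "jcldd"
Concatenate remaining + first: "jcldd" + "fg" = "jclddfg"

jclddfg


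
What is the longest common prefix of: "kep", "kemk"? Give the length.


Words: kep, kemk
  Position 0: all 'k' => match
  Position 1: all 'e' => match
  Position 2: ('p', 'm') => mismatch, stop
LCP = "ke" (length 2)

2


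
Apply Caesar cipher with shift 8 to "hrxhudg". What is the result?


Caesar cipher: shift "hrxhudg" by 8
  'h' (pos 7) + 8 = pos 15 = 'p'
  'r' (pos 17) + 8 = pos 25 = 'z'
  'x' (pos 23) + 8 = pos 5 = 'f'
  'h' (pos 7) + 8 = pos 15 = 'p'
  'u' (pos 20) + 8 = pos 2 = 'c'
  'd' (pos 3) + 8 = pos 11 = 'l'
  'g' (pos 6) + 8 = pos 14 = 'o'
Result: pzfpclo

pzfpclo


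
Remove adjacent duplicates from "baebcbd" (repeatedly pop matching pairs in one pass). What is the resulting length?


Input: baebcbd
Stack-based adjacent duplicate removal:
  Read 'b': push. Stack: b
  Read 'a': push. Stack: ba
  Read 'e': push. Stack: bae
  Read 'b': push. Stack: baeb
  Read 'c': push. Stack: baebc
  Read 'b': push. Stack: baebcb
  Read 'd': push. Stack: baebcbd
Final stack: "baebcbd" (length 7)

7


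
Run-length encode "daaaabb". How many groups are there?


Input: daaaabb
Scanning for consecutive runs:
  Group 1: 'd' x 1 (positions 0-0)
  Group 2: 'a' x 4 (positions 1-4)
  Group 3: 'b' x 2 (positions 5-6)
Total groups: 3

3


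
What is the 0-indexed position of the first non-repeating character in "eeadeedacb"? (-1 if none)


Input: eeadeedacb
Character frequencies:
  'a': 2
  'b': 1
  'c': 1
  'd': 2
  'e': 4
Scanning left to right for freq == 1:
  Position 0 ('e'): freq=4, skip
  Position 1 ('e'): freq=4, skip
  Position 2 ('a'): freq=2, skip
  Position 3 ('d'): freq=2, skip
  Position 4 ('e'): freq=4, skip
  Position 5 ('e'): freq=4, skip
  Position 6 ('d'): freq=2, skip
  Position 7 ('a'): freq=2, skip
  Position 8 ('c'): unique! => answer = 8

8


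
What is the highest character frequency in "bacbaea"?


Input: bacbaea
Character counts:
  'a': 3
  'b': 2
  'c': 1
  'e': 1
Maximum frequency: 3

3


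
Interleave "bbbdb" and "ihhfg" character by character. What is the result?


Interleaving "bbbdb" and "ihhfg":
  Position 0: 'b' from first, 'i' from second => "bi"
  Position 1: 'b' from first, 'h' from second => "bh"
  Position 2: 'b' from first, 'h' from second => "bh"
  Position 3: 'd' from first, 'f' from second => "df"
  Position 4: 'b' from first, 'g' from second => "bg"
Result: bibhbhdfbg

bibhbhdfbg


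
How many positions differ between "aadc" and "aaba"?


Comparing "aadc" and "aaba" position by position:
  Position 0: 'a' vs 'a' => same
  Position 1: 'a' vs 'a' => same
  Position 2: 'd' vs 'b' => DIFFER
  Position 3: 'c' vs 'a' => DIFFER
Positions that differ: 2

2


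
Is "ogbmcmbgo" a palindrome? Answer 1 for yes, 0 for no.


Input: ogbmcmbgo
Reversed: ogbmcmbgo
  Compare pos 0 ('o') with pos 8 ('o'): match
  Compare pos 1 ('g') with pos 7 ('g'): match
  Compare pos 2 ('b') with pos 6 ('b'): match
  Compare pos 3 ('m') with pos 5 ('m'): match
Result: palindrome

1


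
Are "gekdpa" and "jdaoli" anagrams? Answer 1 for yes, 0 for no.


Strings: "gekdpa", "jdaoli"
Sorted first:  adegkp
Sorted second: adijlo
Differ at position 2: 'e' vs 'i' => not anagrams

0


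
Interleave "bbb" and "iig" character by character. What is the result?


Interleaving "bbb" and "iig":
  Position 0: 'b' from first, 'i' from second => "bi"
  Position 1: 'b' from first, 'i' from second => "bi"
  Position 2: 'b' from first, 'g' from second => "bg"
Result: bibibg

bibibg


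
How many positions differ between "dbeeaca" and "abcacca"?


Comparing "dbeeaca" and "abcacca" position by position:
  Position 0: 'd' vs 'a' => DIFFER
  Position 1: 'b' vs 'b' => same
  Position 2: 'e' vs 'c' => DIFFER
  Position 3: 'e' vs 'a' => DIFFER
  Position 4: 'a' vs 'c' => DIFFER
  Position 5: 'c' vs 'c' => same
  Position 6: 'a' vs 'a' => same
Positions that differ: 4

4


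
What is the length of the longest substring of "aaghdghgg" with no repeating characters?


Input: "aaghdghgg"
Sliding window (track last position of each char):
  Position 0 ('a'): window [0,0] length 1 -- new best
  Position 1 ('a'): repeat (last at 0), move window start to 1
  Position 1 ('a'): window [1,1] length 1
  Position 2 ('g'): window [1,2] length 2 -- new best
  Position 3 ('h'): window [1,3] length 3 -- new best
  Position 4 ('d'): window [1,4] length 4 -- new best
  Position 5 ('g'): repeat (last at 2), move window start to 3
  Position 5 ('g'): window [3,5] length 3
  Position 6 ('h'): repeat (last at 3), move window start to 4
  Position 6 ('h'): window [4,6] length 3
  Position 7 ('g'): repeat (last at 5), move window start to 6
  Position 7 ('g'): window [6,7] length 2
  Position 8 ('g'): repeat (last at 7), move window start to 8
  Position 8 ('g'): window [8,8] length 1
Longest substring with no repeats: "aghd" with length 4

4


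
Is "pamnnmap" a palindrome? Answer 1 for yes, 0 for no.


Input: pamnnmap
Reversed: pamnnmap
  Compare pos 0 ('p') with pos 7 ('p'): match
  Compare pos 1 ('a') with pos 6 ('a'): match
  Compare pos 2 ('m') with pos 5 ('m'): match
  Compare pos 3 ('n') with pos 4 ('n'): match
Result: palindrome

1


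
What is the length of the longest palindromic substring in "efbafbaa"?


Input: "efbafbaa"
Checking substrings for palindromes:
  [6:8] "aa" (len 2) => palindrome
Longest palindromic substring: "aa" with length 2

2


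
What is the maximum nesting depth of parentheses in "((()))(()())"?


Input: "((()))(()())"
Tracking depth:
  Position 0 '(': depth becomes 1
  Position 1 '(': depth becomes 2
  Position 2 '(': depth becomes 3
  Position 3 ')': depth becomes 2
  Position 4 ')': depth becomes 1
  Position 5 ')': depth becomes 0
  Position 6 '(': depth becomes 1
  Position 7 '(': depth becomes 2
  Position 8 ')': depth becomes 1
  Position 9 '(': depth becomes 2
  Position 10 ')': depth becomes 1
  Position 11 ')': depth becomes 0
Maximum depth reached: 3

3


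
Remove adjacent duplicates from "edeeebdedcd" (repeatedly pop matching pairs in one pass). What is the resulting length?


Input: edeeebdedcd
Stack-based adjacent duplicate removal:
  Read 'e': push. Stack: e
  Read 'd': push. Stack: ed
  Read 'e': push. Stack: ede
  Read 'e': matches stack top 'e' => pop. Stack: ed
  Read 'e': push. Stack: ede
  Read 'b': push. Stack: edeb
  Read 'd': push. Stack: edebd
  Read 'e': push. Stack: edebde
  Read 'd': push. Stack: edebded
  Read 'c': push. Stack: edebdedc
  Read 'd': push. Stack: edebdedcd
Final stack: "edebdedcd" (length 9)

9


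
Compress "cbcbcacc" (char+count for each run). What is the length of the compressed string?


Input: cbcbcacc
Runs:
  'c' x 1 => "c1"
  'b' x 1 => "b1"
  'c' x 1 => "c1"
  'b' x 1 => "b1"
  'c' x 1 => "c1"
  'a' x 1 => "a1"
  'c' x 2 => "c2"
Compressed: "c1b1c1b1c1a1c2"
Compressed length: 14

14


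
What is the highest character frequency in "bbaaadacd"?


Input: bbaaadacd
Character counts:
  'a': 4
  'b': 2
  'c': 1
  'd': 2
Maximum frequency: 4

4


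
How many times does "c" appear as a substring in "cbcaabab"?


Searching for "c" in "cbcaabab"
Scanning each position:
  Position 0: "c" => MATCH
  Position 1: "b" => no
  Position 2: "c" => MATCH
  Position 3: "a" => no
  Position 4: "a" => no
  Position 5: "b" => no
  Position 6: "a" => no
  Position 7: "b" => no
Total occurrences: 2

2


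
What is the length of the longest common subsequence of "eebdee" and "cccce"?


LCS of "eebdee" and "cccce"
DP table:
           c    c    c    c    e
      0    0    0    0    0    0
  e   0    0    0    0    0    1
  e   0    0    0    0    0    1
  b   0    0    0    0    0    1
  d   0    0    0    0    0    1
  e   0    0    0    0    0    1
  e   0    0    0    0    0    1
LCS length = dp[6][5] = 1

1


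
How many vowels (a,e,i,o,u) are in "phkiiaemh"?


Input: phkiiaemh
Checking each character:
  'p' at position 0: consonant
  'h' at position 1: consonant
  'k' at position 2: consonant
  'i' at position 3: vowel (running total: 1)
  'i' at position 4: vowel (running total: 2)
  'a' at position 5: vowel (running total: 3)
  'e' at position 6: vowel (running total: 4)
  'm' at position 7: consonant
  'h' at position 8: consonant
Total vowels: 4

4


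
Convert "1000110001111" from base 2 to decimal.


Input: "1000110001111" in base 2
Positional expansion:
  Digit '1' (value 1) x 2^12 = 4096
  Digit '0' (value 0) x 2^11 = 0
  Digit '0' (value 0) x 2^10 = 0
  Digit '0' (value 0) x 2^9 = 0
  Digit '1' (value 1) x 2^8 = 256
  Digit '1' (value 1) x 2^7 = 128
  Digit '0' (value 0) x 2^6 = 0
  Digit '0' (value 0) x 2^5 = 0
  Digit '0' (value 0) x 2^4 = 0
  Digit '1' (value 1) x 2^3 = 8
  Digit '1' (value 1) x 2^2 = 4
  Digit '1' (value 1) x 2^1 = 2
  Digit '1' (value 1) x 2^0 = 1
Sum = 4495

4495


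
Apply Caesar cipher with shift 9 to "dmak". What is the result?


Caesar cipher: shift "dmak" by 9
  'd' (pos 3) + 9 = pos 12 = 'm'
  'm' (pos 12) + 9 = pos 21 = 'v'
  'a' (pos 0) + 9 = pos 9 = 'j'
  'k' (pos 10) + 9 = pos 19 = 't'
Result: mvjt

mvjt


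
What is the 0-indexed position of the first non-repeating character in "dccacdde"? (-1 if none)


Input: dccacdde
Character frequencies:
  'a': 1
  'c': 3
  'd': 3
  'e': 1
Scanning left to right for freq == 1:
  Position 0 ('d'): freq=3, skip
  Position 1 ('c'): freq=3, skip
  Position 2 ('c'): freq=3, skip
  Position 3 ('a'): unique! => answer = 3

3


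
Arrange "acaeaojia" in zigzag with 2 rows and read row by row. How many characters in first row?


Zigzag "acaeaojia" into 2 rows:
Placing characters:
  'a' => row 0
  'c' => row 1
  'a' => row 0
  'e' => row 1
  'a' => row 0
  'o' => row 1
  'j' => row 0
  'i' => row 1
  'a' => row 0
Rows:
  Row 0: "aaaja"
  Row 1: "ceoi"
First row length: 5

5


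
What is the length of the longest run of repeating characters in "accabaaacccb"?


Input: "accabaaacccb"
Scanning for longest run:
  Position 1 ('c'): new char, reset run to 1
  Position 2 ('c'): continues run of 'c', length=2
  Position 3 ('a'): new char, reset run to 1
  Position 4 ('b'): new char, reset run to 1
  Position 5 ('a'): new char, reset run to 1
  Position 6 ('a'): continues run of 'a', length=2
  Position 7 ('a'): continues run of 'a', length=3
  Position 8 ('c'): new char, reset run to 1
  Position 9 ('c'): continues run of 'c', length=2
  Position 10 ('c'): continues run of 'c', length=3
  Position 11 ('b'): new char, reset run to 1
Longest run: 'a' with length 3

3


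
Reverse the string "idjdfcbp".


Input: idjdfcbp
Reading characters right to left:
  Position 7: 'p'
  Position 6: 'b'
  Position 5: 'c'
  Position 4: 'f'
  Position 3: 'd'
  Position 2: 'j'
  Position 1: 'd'
  Position 0: 'i'
Reversed: pbcfdjdi

pbcfdjdi


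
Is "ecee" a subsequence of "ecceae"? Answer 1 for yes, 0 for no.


Check if "ecee" is a subsequence of "ecceae"
Greedy scan:
  Position 0 ('e'): matches sub[0] = 'e'
  Position 1 ('c'): matches sub[1] = 'c'
  Position 2 ('c'): no match needed
  Position 3 ('e'): matches sub[2] = 'e'
  Position 4 ('a'): no match needed
  Position 5 ('e'): matches sub[3] = 'e'
All 4 characters matched => is a subsequence

1


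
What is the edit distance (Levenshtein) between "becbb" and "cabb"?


Computing edit distance: "becbb" -> "cabb"
DP table:
           c    a    b    b
      0    1    2    3    4
  b   1    1    2    2    3
  e   2    2    2    3    3
  c   3    2    3    3    4
  b   4    3    3    3    3
  b   5    4    4    3    3
Edit distance = dp[5][4] = 3

3


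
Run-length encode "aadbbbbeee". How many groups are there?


Input: aadbbbbeee
Scanning for consecutive runs:
  Group 1: 'a' x 2 (positions 0-1)
  Group 2: 'd' x 1 (positions 2-2)
  Group 3: 'b' x 4 (positions 3-6)
  Group 4: 'e' x 3 (positions 7-9)
Total groups: 4

4


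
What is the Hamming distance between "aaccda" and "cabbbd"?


Comparing "aaccda" and "cabbbd" position by position:
  Position 0: 'a' vs 'c' => differ
  Position 1: 'a' vs 'a' => same
  Position 2: 'c' vs 'b' => differ
  Position 3: 'c' vs 'b' => differ
  Position 4: 'd' vs 'b' => differ
  Position 5: 'a' vs 'd' => differ
Total differences (Hamming distance): 5

5


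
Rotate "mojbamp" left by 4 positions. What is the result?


Input: "mojbamp", rotate left by 4
First 4 characters: "mojb"
Remaining characters: "amp"
Concatenate remaining + first: "amp" + "mojb" = "ampmojb"

ampmojb


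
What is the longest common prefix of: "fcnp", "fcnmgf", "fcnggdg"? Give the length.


Words: fcnp, fcnmgf, fcnggdg
  Position 0: all 'f' => match
  Position 1: all 'c' => match
  Position 2: all 'n' => match
  Position 3: ('p', 'm', 'g') => mismatch, stop
LCP = "fcn" (length 3)

3


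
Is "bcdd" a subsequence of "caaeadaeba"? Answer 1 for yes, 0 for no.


Check if "bcdd" is a subsequence of "caaeadaeba"
Greedy scan:
  Position 0 ('c'): no match needed
  Position 1 ('a'): no match needed
  Position 2 ('a'): no match needed
  Position 3 ('e'): no match needed
  Position 4 ('a'): no match needed
  Position 5 ('d'): no match needed
  Position 6 ('a'): no match needed
  Position 7 ('e'): no match needed
  Position 8 ('b'): matches sub[0] = 'b'
  Position 9 ('a'): no match needed
Only matched 1/4 characters => not a subsequence

0


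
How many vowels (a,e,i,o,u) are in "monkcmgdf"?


Input: monkcmgdf
Checking each character:
  'm' at position 0: consonant
  'o' at position 1: vowel (running total: 1)
  'n' at position 2: consonant
  'k' at position 3: consonant
  'c' at position 4: consonant
  'm' at position 5: consonant
  'g' at position 6: consonant
  'd' at position 7: consonant
  'f' at position 8: consonant
Total vowels: 1

1


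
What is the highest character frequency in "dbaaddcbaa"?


Input: dbaaddcbaa
Character counts:
  'a': 4
  'b': 2
  'c': 1
  'd': 3
Maximum frequency: 4

4


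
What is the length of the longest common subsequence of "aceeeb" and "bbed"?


LCS of "aceeeb" and "bbed"
DP table:
           b    b    e    d
      0    0    0    0    0
  a   0    0    0    0    0
  c   0    0    0    0    0
  e   0    0    0    1    1
  e   0    0    0    1    1
  e   0    0    0    1    1
  b   0    1    1    1    1
LCS length = dp[6][4] = 1

1


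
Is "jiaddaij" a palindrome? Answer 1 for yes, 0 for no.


Input: jiaddaij
Reversed: jiaddaij
  Compare pos 0 ('j') with pos 7 ('j'): match
  Compare pos 1 ('i') with pos 6 ('i'): match
  Compare pos 2 ('a') with pos 5 ('a'): match
  Compare pos 3 ('d') with pos 4 ('d'): match
Result: palindrome

1


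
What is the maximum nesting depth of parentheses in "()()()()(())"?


Input: "()()()()(())"
Tracking depth:
  Position 0 '(': depth becomes 1
  Position 1 ')': depth becomes 0
  Position 2 '(': depth becomes 1
  Position 3 ')': depth becomes 0
  Position 4 '(': depth becomes 1
  Position 5 ')': depth becomes 0
  Position 6 '(': depth becomes 1
  Position 7 ')': depth becomes 0
  Position 8 '(': depth becomes 1
  Position 9 '(': depth becomes 2
  Position 10 ')': depth becomes 1
  Position 11 ')': depth becomes 0
Maximum depth reached: 2

2


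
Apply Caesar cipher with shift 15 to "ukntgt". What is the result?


Caesar cipher: shift "ukntgt" by 15
  'u' (pos 20) + 15 = pos 9 = 'j'
  'k' (pos 10) + 15 = pos 25 = 'z'
  'n' (pos 13) + 15 = pos 2 = 'c'
  't' (pos 19) + 15 = pos 8 = 'i'
  'g' (pos 6) + 15 = pos 21 = 'v'
  't' (pos 19) + 15 = pos 8 = 'i'
Result: jzcivi

jzcivi


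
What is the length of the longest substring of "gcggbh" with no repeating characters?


Input: "gcggbh"
Sliding window (track last position of each char):
  Position 0 ('g'): window [0,0] length 1 -- new best
  Position 1 ('c'): window [0,1] length 2 -- new best
  Position 2 ('g'): repeat (last at 0), move window start to 1
  Position 2 ('g'): window [1,2] length 2
  Position 3 ('g'): repeat (last at 2), move window start to 3
  Position 3 ('g'): window [3,3] length 1
  Position 4 ('b'): window [3,4] length 2
  Position 5 ('h'): window [3,5] length 3 -- new best
Longest substring with no repeats: "gbh" with length 3

3


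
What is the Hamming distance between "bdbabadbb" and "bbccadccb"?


Comparing "bdbabadbb" and "bbccadccb" position by position:
  Position 0: 'b' vs 'b' => same
  Position 1: 'd' vs 'b' => differ
  Position 2: 'b' vs 'c' => differ
  Position 3: 'a' vs 'c' => differ
  Position 4: 'b' vs 'a' => differ
  Position 5: 'a' vs 'd' => differ
  Position 6: 'd' vs 'c' => differ
  Position 7: 'b' vs 'c' => differ
  Position 8: 'b' vs 'b' => same
Total differences (Hamming distance): 7

7


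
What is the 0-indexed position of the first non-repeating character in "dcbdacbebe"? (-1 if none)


Input: dcbdacbebe
Character frequencies:
  'a': 1
  'b': 3
  'c': 2
  'd': 2
  'e': 2
Scanning left to right for freq == 1:
  Position 0 ('d'): freq=2, skip
  Position 1 ('c'): freq=2, skip
  Position 2 ('b'): freq=3, skip
  Position 3 ('d'): freq=2, skip
  Position 4 ('a'): unique! => answer = 4

4


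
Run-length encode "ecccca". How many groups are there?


Input: ecccca
Scanning for consecutive runs:
  Group 1: 'e' x 1 (positions 0-0)
  Group 2: 'c' x 4 (positions 1-4)
  Group 3: 'a' x 1 (positions 5-5)
Total groups: 3

3


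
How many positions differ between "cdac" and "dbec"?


Comparing "cdac" and "dbec" position by position:
  Position 0: 'c' vs 'd' => DIFFER
  Position 1: 'd' vs 'b' => DIFFER
  Position 2: 'a' vs 'e' => DIFFER
  Position 3: 'c' vs 'c' => same
Positions that differ: 3

3


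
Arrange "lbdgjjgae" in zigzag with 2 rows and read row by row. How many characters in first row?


Zigzag "lbdgjjgae" into 2 rows:
Placing characters:
  'l' => row 0
  'b' => row 1
  'd' => row 0
  'g' => row 1
  'j' => row 0
  'j' => row 1
  'g' => row 0
  'a' => row 1
  'e' => row 0
Rows:
  Row 0: "ldjge"
  Row 1: "bgja"
First row length: 5

5


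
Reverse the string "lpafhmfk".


Input: lpafhmfk
Reading characters right to left:
  Position 7: 'k'
  Position 6: 'f'
  Position 5: 'm'
  Position 4: 'h'
  Position 3: 'f'
  Position 2: 'a'
  Position 1: 'p'
  Position 0: 'l'
Reversed: kfmhfapl

kfmhfapl


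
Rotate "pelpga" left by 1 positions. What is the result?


Input: "pelpga", rotate left by 1
First 1 characters: "p"
Remaining characters: "elpga"
Concatenate remaining + first: "elpga" + "p" = "elpgap"

elpgap


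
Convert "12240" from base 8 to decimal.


Input: "12240" in base 8
Positional expansion:
  Digit '1' (value 1) x 8^4 = 4096
  Digit '2' (value 2) x 8^3 = 1024
  Digit '2' (value 2) x 8^2 = 128
  Digit '4' (value 4) x 8^1 = 32
  Digit '0' (value 0) x 8^0 = 0
Sum = 5280

5280


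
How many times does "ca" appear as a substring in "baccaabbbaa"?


Searching for "ca" in "baccaabbbaa"
Scanning each position:
  Position 0: "ba" => no
  Position 1: "ac" => no
  Position 2: "cc" => no
  Position 3: "ca" => MATCH
  Position 4: "aa" => no
  Position 5: "ab" => no
  Position 6: "bb" => no
  Position 7: "bb" => no
  Position 8: "ba" => no
  Position 9: "aa" => no
Total occurrences: 1

1


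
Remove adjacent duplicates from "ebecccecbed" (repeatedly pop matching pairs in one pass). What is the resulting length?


Input: ebecccecbed
Stack-based adjacent duplicate removal:
  Read 'e': push. Stack: e
  Read 'b': push. Stack: eb
  Read 'e': push. Stack: ebe
  Read 'c': push. Stack: ebec
  Read 'c': matches stack top 'c' => pop. Stack: ebe
  Read 'c': push. Stack: ebec
  Read 'e': push. Stack: ebece
  Read 'c': push. Stack: ebecec
  Read 'b': push. Stack: ebececb
  Read 'e': push. Stack: ebececbe
  Read 'd': push. Stack: ebececbed
Final stack: "ebececbed" (length 9)

9


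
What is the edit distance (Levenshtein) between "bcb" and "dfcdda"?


Computing edit distance: "bcb" -> "dfcdda"
DP table:
           d    f    c    d    d    a
      0    1    2    3    4    5    6
  b   1    1    2    3    4    5    6
  c   2    2    2    2    3    4    5
  b   3    3    3    3    3    4    5
Edit distance = dp[3][6] = 5

5


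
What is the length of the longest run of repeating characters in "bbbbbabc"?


Input: "bbbbbabc"
Scanning for longest run:
  Position 1 ('b'): continues run of 'b', length=2
  Position 2 ('b'): continues run of 'b', length=3
  Position 3 ('b'): continues run of 'b', length=4
  Position 4 ('b'): continues run of 'b', length=5
  Position 5 ('a'): new char, reset run to 1
  Position 6 ('b'): new char, reset run to 1
  Position 7 ('c'): new char, reset run to 1
Longest run: 'b' with length 5

5
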